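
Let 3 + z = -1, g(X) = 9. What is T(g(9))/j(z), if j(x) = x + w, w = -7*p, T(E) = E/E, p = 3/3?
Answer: -1/11 ≈ -0.090909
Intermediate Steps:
p = 1 (p = 3*(⅓) = 1)
z = -4 (z = -3 - 1 = -4)
T(E) = 1
w = -7 (w = -7*1 = -7)
j(x) = -7 + x (j(x) = x - 7 = -7 + x)
T(g(9))/j(z) = 1/(-7 - 4) = 1/(-11) = 1*(-1/11) = -1/11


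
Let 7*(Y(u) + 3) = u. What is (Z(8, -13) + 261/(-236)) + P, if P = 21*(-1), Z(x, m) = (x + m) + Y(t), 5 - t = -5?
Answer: -47375/1652 ≈ -28.677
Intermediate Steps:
t = 10 (t = 5 - 1*(-5) = 5 + 5 = 10)
Y(u) = -3 + u/7
Z(x, m) = -11/7 + m + x (Z(x, m) = (x + m) + (-3 + (⅐)*10) = (m + x) + (-3 + 10/7) = (m + x) - 11/7 = -11/7 + m + x)
P = -21
(Z(8, -13) + 261/(-236)) + P = ((-11/7 - 13 + 8) + 261/(-236)) - 21 = (-46/7 + 261*(-1/236)) - 21 = (-46/7 - 261/236) - 21 = -12683/1652 - 21 = -47375/1652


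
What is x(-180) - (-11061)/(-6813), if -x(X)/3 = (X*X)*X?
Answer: 13244470771/757 ≈ 1.7496e+7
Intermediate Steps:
x(X) = -3*X³ (x(X) = -3*X*X*X = -3*X²*X = -3*X³)
x(-180) - (-11061)/(-6813) = -3*(-180)³ - (-11061)/(-6813) = -3*(-5832000) - (-11061)*(-1)/6813 = 17496000 - 1*1229/757 = 17496000 - 1229/757 = 13244470771/757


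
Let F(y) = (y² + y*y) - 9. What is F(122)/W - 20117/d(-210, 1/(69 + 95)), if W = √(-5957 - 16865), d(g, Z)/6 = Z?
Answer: -1649594/3 - 29759*I*√22822/22822 ≈ -5.4987e+5 - 196.99*I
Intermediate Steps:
d(g, Z) = 6*Z
F(y) = -9 + 2*y² (F(y) = (y² + y²) - 9 = 2*y² - 9 = -9 + 2*y²)
W = I*√22822 (W = √(-22822) = I*√22822 ≈ 151.07*I)
F(122)/W - 20117/d(-210, 1/(69 + 95)) = (-9 + 2*122²)/((I*√22822)) - 20117/(6/(69 + 95)) = (-9 + 2*14884)*(-I*√22822/22822) - 20117/(6/164) = (-9 + 29768)*(-I*√22822/22822) - 20117/(6*(1/164)) = 29759*(-I*√22822/22822) - 20117/3/82 = -29759*I*√22822/22822 - 20117*82/3 = -29759*I*√22822/22822 - 1649594/3 = -1649594/3 - 29759*I*√22822/22822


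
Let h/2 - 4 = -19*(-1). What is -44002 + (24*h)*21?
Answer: -20818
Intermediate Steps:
h = 46 (h = 8 + 2*(-19*(-1)) = 8 + 2*19 = 8 + 38 = 46)
-44002 + (24*h)*21 = -44002 + (24*46)*21 = -44002 + 1104*21 = -44002 + 23184 = -20818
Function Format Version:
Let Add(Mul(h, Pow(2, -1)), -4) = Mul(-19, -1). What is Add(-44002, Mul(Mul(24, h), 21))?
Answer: -20818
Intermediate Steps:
h = 46 (h = Add(8, Mul(2, Mul(-19, -1))) = Add(8, Mul(2, 19)) = Add(8, 38) = 46)
Add(-44002, Mul(Mul(24, h), 21)) = Add(-44002, Mul(Mul(24, 46), 21)) = Add(-44002, Mul(1104, 21)) = Add(-44002, 23184) = -20818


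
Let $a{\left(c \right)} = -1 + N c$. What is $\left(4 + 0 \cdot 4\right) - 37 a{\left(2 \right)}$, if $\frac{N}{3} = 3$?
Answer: $-625$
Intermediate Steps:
$N = 9$ ($N = 3 \cdot 3 = 9$)
$a{\left(c \right)} = -1 + 9 c$
$\left(4 + 0 \cdot 4\right) - 37 a{\left(2 \right)} = \left(4 + 0 \cdot 4\right) - 37 \left(-1 + 9 \cdot 2\right) = \left(4 + 0\right) - 37 \left(-1 + 18\right) = 4 - 629 = -625$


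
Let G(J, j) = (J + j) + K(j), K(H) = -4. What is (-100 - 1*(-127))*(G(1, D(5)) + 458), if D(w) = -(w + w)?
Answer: 12015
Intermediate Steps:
D(w) = -2*w
G(J, j) = -4 + J + j (G(J, j) = (J + j) - 4 = -4 + J + j)
(-100 - 1*(-127))*(G(1, D(5)) + 458) = (-100 - 1*(-127))*((-4 + 1 - 2*5) + 458) = (-100 + 127)*((-4 + 1 - 10) + 458) = 27*(-13 + 458) = 27*445 = 12015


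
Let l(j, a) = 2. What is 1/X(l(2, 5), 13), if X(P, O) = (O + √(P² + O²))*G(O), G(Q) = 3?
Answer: -13/12 + √173/12 ≈ 0.012746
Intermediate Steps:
X(P, O) = 3*O + 3*√(O² + P²) (X(P, O) = (O + √(P² + O²))*3 = (O + √(O² + P²))*3 = 3*O + 3*√(O² + P²))
1/X(l(2, 5), 13) = 1/(3*13 + 3*√(13² + 2²)) = 1/(39 + 3*√(169 + 4)) = 1/(39 + 3*√173)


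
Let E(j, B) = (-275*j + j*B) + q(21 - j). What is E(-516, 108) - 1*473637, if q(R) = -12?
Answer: -387477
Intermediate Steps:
E(j, B) = -12 - 275*j + B*j (E(j, B) = (-275*j + j*B) - 12 = (-275*j + B*j) - 12 = -12 - 275*j + B*j)
E(-516, 108) - 1*473637 = (-12 - 275*(-516) + 108*(-516)) - 1*473637 = (-12 + 141900 - 55728) - 473637 = 86160 - 473637 = -387477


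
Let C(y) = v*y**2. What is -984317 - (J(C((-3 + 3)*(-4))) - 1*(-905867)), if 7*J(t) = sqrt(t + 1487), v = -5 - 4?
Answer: -1890184 - sqrt(1487)/7 ≈ -1.8902e+6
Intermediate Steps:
v = -9
C(y) = -9*y**2
J(t) = sqrt(1487 + t)/7 (J(t) = sqrt(t + 1487)/7 = sqrt(1487 + t)/7)
-984317 - (J(C((-3 + 3)*(-4))) - 1*(-905867)) = -984317 - (sqrt(1487 - 9*16*(-3 + 3)**2)/7 - 1*(-905867)) = -984317 - (sqrt(1487 - 9*(0*(-4))**2)/7 + 905867) = -984317 - (sqrt(1487 - 9*0**2)/7 + 905867) = -984317 - (sqrt(1487 - 9*0)/7 + 905867) = -984317 - (sqrt(1487 + 0)/7 + 905867) = -984317 - (sqrt(1487)/7 + 905867) = -984317 - (905867 + sqrt(1487)/7) = -984317 + (-905867 - sqrt(1487)/7) = -1890184 - sqrt(1487)/7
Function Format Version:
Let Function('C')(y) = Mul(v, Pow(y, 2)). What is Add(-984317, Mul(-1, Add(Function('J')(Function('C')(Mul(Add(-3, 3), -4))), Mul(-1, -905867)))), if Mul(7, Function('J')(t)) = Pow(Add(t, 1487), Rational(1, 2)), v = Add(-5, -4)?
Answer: Add(-1890184, Mul(Rational(-1, 7), Pow(1487, Rational(1, 2)))) ≈ -1.8902e+6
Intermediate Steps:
v = -9
Function('C')(y) = Mul(-9, Pow(y, 2))
Function('J')(t) = Mul(Rational(1, 7), Pow(Add(1487, t), Rational(1, 2))) (Function('J')(t) = Mul(Rational(1, 7), Pow(Add(t, 1487), Rational(1, 2))) = Mul(Rational(1, 7), Pow(Add(1487, t), Rational(1, 2))))
Add(-984317, Mul(-1, Add(Function('J')(Function('C')(Mul(Add(-3, 3), -4))), Mul(-1, -905867)))) = Add(-984317, Mul(-1, Add(Mul(Rational(1, 7), Pow(Add(1487, Mul(-9, Pow(Mul(Add(-3, 3), -4), 2))), Rational(1, 2))), Mul(-1, -905867)))) = Add(-984317, Mul(-1, Add(Mul(Rational(1, 7), Pow(Add(1487, Mul(-9, Pow(Mul(0, -4), 2))), Rational(1, 2))), 905867))) = Add(-984317, Mul(-1, Add(Mul(Rational(1, 7), Pow(Add(1487, Mul(-9, Pow(0, 2))), Rational(1, 2))), 905867))) = Add(-984317, Mul(-1, Add(Mul(Rational(1, 7), Pow(Add(1487, Mul(-9, 0)), Rational(1, 2))), 905867))) = Add(-984317, Mul(-1, Add(Mul(Rational(1, 7), Pow(Add(1487, 0), Rational(1, 2))), 905867))) = Add(-984317, Mul(-1, Add(Mul(Rational(1, 7), Pow(1487, Rational(1, 2))), 905867))) = Add(-984317, Mul(-1, Add(905867, Mul(Rational(1, 7), Pow(1487, Rational(1, 2)))))) = Add(-984317, Add(-905867, Mul(Rational(-1, 7), Pow(1487, Rational(1, 2))))) = Add(-1890184, Mul(Rational(-1, 7), Pow(1487, Rational(1, 2))))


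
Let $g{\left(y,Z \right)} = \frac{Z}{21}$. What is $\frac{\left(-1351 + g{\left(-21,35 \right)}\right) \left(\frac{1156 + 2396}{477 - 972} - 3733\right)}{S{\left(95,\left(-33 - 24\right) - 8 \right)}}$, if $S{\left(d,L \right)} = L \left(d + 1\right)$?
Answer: $- \frac{14193967}{17550} \approx -808.77$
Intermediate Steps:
$g{\left(y,Z \right)} = \frac{Z}{21}$ ($g{\left(y,Z \right)} = Z \frac{1}{21} = \frac{Z}{21}$)
$S{\left(d,L \right)} = L \left(1 + d\right)$
$\frac{\left(-1351 + g{\left(-21,35 \right)}\right) \left(\frac{1156 + 2396}{477 - 972} - 3733\right)}{S{\left(95,\left(-33 - 24\right) - 8 \right)}} = \frac{\left(-1351 + \frac{1}{21} \cdot 35\right) \left(\frac{1156 + 2396}{477 - 972} - 3733\right)}{\left(\left(-33 - 24\right) - 8\right) \left(1 + 95\right)} = \frac{\left(-1351 + \frac{5}{3}\right) \left(\frac{3552}{-495} - 3733\right)}{\left(-57 - 8\right) 96} = \frac{\left(- \frac{4048}{3}\right) \left(3552 \left(- \frac{1}{495}\right) - 3733\right)}{\left(-65\right) 96} = \frac{\left(- \frac{4048}{3}\right) \left(- \frac{1184}{165} - 3733\right)}{-6240} = \left(- \frac{4048}{3}\right) \left(- \frac{617129}{165}\right) \left(- \frac{1}{6240}\right) = \frac{227103472}{45} \left(- \frac{1}{6240}\right) = - \frac{14193967}{17550}$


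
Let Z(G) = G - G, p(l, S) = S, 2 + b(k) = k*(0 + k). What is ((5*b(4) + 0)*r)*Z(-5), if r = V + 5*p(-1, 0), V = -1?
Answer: 0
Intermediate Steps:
b(k) = -2 + k² (b(k) = -2 + k*(0 + k) = -2 + k*k = -2 + k²)
Z(G) = 0
r = -1 (r = -1 + 5*0 = -1 + 0 = -1)
((5*b(4) + 0)*r)*Z(-5) = ((5*(-2 + 4²) + 0)*(-1))*0 = ((5*(-2 + 16) + 0)*(-1))*0 = ((5*14 + 0)*(-1))*0 = ((70 + 0)*(-1))*0 = (70*(-1))*0 = -70*0 = 0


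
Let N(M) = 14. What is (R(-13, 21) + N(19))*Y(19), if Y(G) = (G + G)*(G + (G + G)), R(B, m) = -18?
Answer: -8664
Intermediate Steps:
Y(G) = 6*G**2 (Y(G) = (2*G)*(G + 2*G) = (2*G)*(3*G) = 6*G**2)
(R(-13, 21) + N(19))*Y(19) = (-18 + 14)*(6*19**2) = -24*361 = -4*2166 = -8664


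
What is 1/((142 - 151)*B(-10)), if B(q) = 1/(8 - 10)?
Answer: 2/9 ≈ 0.22222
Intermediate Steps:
B(q) = -1/2 (B(q) = 1/(-2) = -1/2)
1/((142 - 151)*B(-10)) = 1/((142 - 151)*(-1/2)) = 1/(-9*(-1/2)) = 1/(9/2) = 2/9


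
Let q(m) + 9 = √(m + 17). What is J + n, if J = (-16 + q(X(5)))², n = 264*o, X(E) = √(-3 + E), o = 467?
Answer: 123288 + (25 - √(17 + √2))² ≈ 1.2372e+5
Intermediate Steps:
q(m) = -9 + √(17 + m) (q(m) = -9 + √(m + 17) = -9 + √(17 + m))
n = 123288 (n = 264*467 = 123288)
J = (-25 + √(17 + √2))² (J = (-16 + (-9 + √(17 + √(-3 + 5))))² = (-16 + (-9 + √(17 + √2)))² = (-25 + √(17 + √2))² ≈ 428.86)
J + n = (25 - √(17 + √2))² + 123288 = 123288 + (25 - √(17 + √2))²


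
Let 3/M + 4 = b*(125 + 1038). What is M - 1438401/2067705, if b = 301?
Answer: -167839670848/241272914865 ≈ -0.69564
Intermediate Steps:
M = 3/350059 (M = 3/(-4 + 301*(125 + 1038)) = 3/(-4 + 301*1163) = 3/(-4 + 350063) = 3/350059 ≈ 8.5700e-6)
M - 1438401/2067705 = 3/350059 - 1438401/2067705 = 3/350059 - 1438401*1/2067705 = 3/350059 - 479467/689235 = -167839670848/241272914865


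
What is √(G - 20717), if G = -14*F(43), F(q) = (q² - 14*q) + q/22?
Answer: I*√4622486/11 ≈ 195.45*I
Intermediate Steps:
F(q) = q² - 307*q/22 (F(q) = (q² - 14*q) + q*(1/22) = (q² - 14*q) + q/22 = q² - 307*q/22)
G = -192339/11 (G = -7*43*(-307 + 22*43)/11 = -7*43*(-307 + 946)/11 = -7*43*639/11 = -14*27477/22 = -192339/11 ≈ -17485.)
√(G - 20717) = √(-192339/11 - 20717) = √(-420226/11) = I*√4622486/11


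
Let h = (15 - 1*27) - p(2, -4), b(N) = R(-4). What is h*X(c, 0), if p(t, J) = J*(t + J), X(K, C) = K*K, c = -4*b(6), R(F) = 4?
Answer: -5120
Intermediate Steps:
b(N) = 4
c = -16 (c = -4*4 = -16)
X(K, C) = K²
p(t, J) = J*(J + t)
h = -20 (h = (15 - 1*27) - (-4)*(-4 + 2) = (15 - 27) - (-4)*(-2) = -12 - 1*8 = -12 - 8 = -20)
h*X(c, 0) = -20*(-16)² = -20*256 = -5120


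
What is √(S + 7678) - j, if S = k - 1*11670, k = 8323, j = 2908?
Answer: -2908 + √4331 ≈ -2842.2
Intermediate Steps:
S = -3347 (S = 8323 - 1*11670 = 8323 - 11670 = -3347)
√(S + 7678) - j = √(-3347 + 7678) - 1*2908 = √4331 - 2908 = -2908 + √4331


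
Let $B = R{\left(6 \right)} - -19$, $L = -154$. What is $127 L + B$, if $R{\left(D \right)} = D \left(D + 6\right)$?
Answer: $-19467$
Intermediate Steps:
$R{\left(D \right)} = D \left(6 + D\right)$
$B = 91$ ($B = 6 \left(6 + 6\right) - -19 = 6 \cdot 12 + 19 = 72 + 19 = 91$)
$127 L + B = 127 \left(-154\right) + 91 = -19558 + 91 = -19467$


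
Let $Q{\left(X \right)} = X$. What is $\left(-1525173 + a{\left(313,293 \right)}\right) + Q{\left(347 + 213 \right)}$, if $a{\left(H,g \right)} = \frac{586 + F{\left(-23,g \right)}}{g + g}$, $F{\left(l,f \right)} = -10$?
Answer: $- \frac{446711321}{293} \approx -1.5246 \cdot 10^{6}$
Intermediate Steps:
$a{\left(H,g \right)} = \frac{288}{g}$ ($a{\left(H,g \right)} = \frac{586 - 10}{g + g} = \frac{576}{2 g} = 576 \frac{1}{2 g} = \frac{288}{g}$)
$\left(-1525173 + a{\left(313,293 \right)}\right) + Q{\left(347 + 213 \right)} = \left(-1525173 + \frac{288}{293}\right) + \left(347 + 213\right) = \left(-1525173 + 288 \cdot \frac{1}{293}\right) + 560 = \left(-1525173 + \frac{288}{293}\right) + 560 = - \frac{446875401}{293} + 560 = - \frac{446711321}{293}$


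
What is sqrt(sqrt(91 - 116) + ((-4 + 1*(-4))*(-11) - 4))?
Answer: sqrt(84 + 5*I) ≈ 9.1692 + 0.27265*I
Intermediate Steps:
sqrt(sqrt(91 - 116) + ((-4 + 1*(-4))*(-11) - 4)) = sqrt(sqrt(-25) + ((-4 - 4)*(-11) - 4)) = sqrt(5*I + (-8*(-11) - 4)) = sqrt(5*I + (88 - 4)) = sqrt(5*I + 84) = sqrt(84 + 5*I)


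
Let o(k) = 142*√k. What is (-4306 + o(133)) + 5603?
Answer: 1297 + 142*√133 ≈ 2934.6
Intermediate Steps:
(-4306 + o(133)) + 5603 = (-4306 + 142*√133) + 5603 = 1297 + 142*√133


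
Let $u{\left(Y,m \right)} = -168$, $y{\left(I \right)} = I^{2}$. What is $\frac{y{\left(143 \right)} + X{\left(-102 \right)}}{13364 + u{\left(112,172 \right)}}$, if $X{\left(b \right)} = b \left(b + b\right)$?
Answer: $\frac{41257}{13196} \approx 3.1265$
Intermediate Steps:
$X{\left(b \right)} = 2 b^{2}$ ($X{\left(b \right)} = b 2 b = 2 b^{2}$)
$\frac{y{\left(143 \right)} + X{\left(-102 \right)}}{13364 + u{\left(112,172 \right)}} = \frac{143^{2} + 2 \left(-102\right)^{2}}{13364 - 168} = \frac{20449 + 2 \cdot 10404}{13196} = \left(20449 + 20808\right) \frac{1}{13196} = 41257 \cdot \frac{1}{13196} = \frac{41257}{13196}$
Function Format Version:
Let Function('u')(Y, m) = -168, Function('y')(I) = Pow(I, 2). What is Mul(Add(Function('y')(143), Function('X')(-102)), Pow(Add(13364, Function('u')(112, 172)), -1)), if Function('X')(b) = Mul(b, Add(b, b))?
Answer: Rational(41257, 13196) ≈ 3.1265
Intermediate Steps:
Function('X')(b) = Mul(2, Pow(b, 2)) (Function('X')(b) = Mul(b, Mul(2, b)) = Mul(2, Pow(b, 2)))
Mul(Add(Function('y')(143), Function('X')(-102)), Pow(Add(13364, Function('u')(112, 172)), -1)) = Mul(Add(Pow(143, 2), Mul(2, Pow(-102, 2))), Pow(Add(13364, -168), -1)) = Mul(Add(20449, Mul(2, 10404)), Pow(13196, -1)) = Mul(Add(20449, 20808), Rational(1, 13196)) = Mul(41257, Rational(1, 13196)) = Rational(41257, 13196)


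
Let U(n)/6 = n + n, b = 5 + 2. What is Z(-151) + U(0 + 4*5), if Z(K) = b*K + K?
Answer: -968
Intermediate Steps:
b = 7
Z(K) = 8*K (Z(K) = 7*K + K = 8*K)
U(n) = 12*n (U(n) = 6*(n + n) = 6*(2*n) = 12*n)
Z(-151) + U(0 + 4*5) = 8*(-151) + 12*(0 + 4*5) = -1208 + 12*(0 + 20) = -1208 + 12*20 = -1208 + 240 = -968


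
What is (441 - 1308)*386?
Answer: -334662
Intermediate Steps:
(441 - 1308)*386 = -867*386 = -334662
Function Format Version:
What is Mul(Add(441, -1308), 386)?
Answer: -334662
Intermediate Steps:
Mul(Add(441, -1308), 386) = Mul(-867, 386) = -334662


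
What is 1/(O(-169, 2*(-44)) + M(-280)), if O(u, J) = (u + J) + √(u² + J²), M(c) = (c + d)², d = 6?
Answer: 74819/5597846456 - √36305/5597846456 ≈ 1.3332e-5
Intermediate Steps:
M(c) = (6 + c)² (M(c) = (c + 6)² = (6 + c)²)
O(u, J) = J + u + √(J² + u²) (O(u, J) = (J + u) + √(J² + u²) = J + u + √(J² + u²))
1/(O(-169, 2*(-44)) + M(-280)) = 1/((2*(-44) - 169 + √((2*(-44))² + (-169)²)) + (6 - 280)²) = 1/((-88 - 169 + √((-88)² + 28561)) + (-274)²) = 1/((-88 - 169 + √(7744 + 28561)) + 75076) = 1/((-88 - 169 + √36305) + 75076) = 1/((-257 + √36305) + 75076) = 1/(74819 + √36305)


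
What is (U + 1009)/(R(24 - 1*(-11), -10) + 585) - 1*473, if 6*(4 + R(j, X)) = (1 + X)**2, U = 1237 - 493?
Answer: -558891/1189 ≈ -470.05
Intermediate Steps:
U = 744
R(j, X) = -4 + (1 + X)**2/6
(U + 1009)/(R(24 - 1*(-11), -10) + 585) - 1*473 = (744 + 1009)/((-4 + (1 - 10)**2/6) + 585) - 1*473 = 1753/((-4 + (1/6)*(-9)**2) + 585) - 473 = 1753/((-4 + (1/6)*81) + 585) - 473 = 1753/((-4 + 27/2) + 585) - 473 = 1753/(19/2 + 585) - 473 = 1753/(1189/2) - 473 = 1753*(2/1189) - 473 = 3506/1189 - 473 = -558891/1189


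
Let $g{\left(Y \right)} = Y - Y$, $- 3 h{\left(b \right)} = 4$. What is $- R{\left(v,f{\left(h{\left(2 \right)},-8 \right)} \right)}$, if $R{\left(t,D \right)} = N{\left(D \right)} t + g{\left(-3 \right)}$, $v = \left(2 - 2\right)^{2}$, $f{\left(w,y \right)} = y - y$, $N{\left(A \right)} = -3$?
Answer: $0$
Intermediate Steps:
$h{\left(b \right)} = - \frac{4}{3}$ ($h{\left(b \right)} = \left(- \frac{1}{3}\right) 4 = - \frac{4}{3}$)
$g{\left(Y \right)} = 0$
$f{\left(w,y \right)} = 0$
$v = 0$ ($v = 0^{2} = 0$)
$R{\left(t,D \right)} = - 3 t$ ($R{\left(t,D \right)} = - 3 t + 0 = - 3 t$)
$- R{\left(v,f{\left(h{\left(2 \right)},-8 \right)} \right)} = - \left(-3\right) 0 = \left(-1\right) 0 = 0$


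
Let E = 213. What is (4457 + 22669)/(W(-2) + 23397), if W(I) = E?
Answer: 4521/3935 ≈ 1.1489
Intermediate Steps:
W(I) = 213
(4457 + 22669)/(W(-2) + 23397) = (4457 + 22669)/(213 + 23397) = 27126/23610 = 27126*(1/23610) = 4521/3935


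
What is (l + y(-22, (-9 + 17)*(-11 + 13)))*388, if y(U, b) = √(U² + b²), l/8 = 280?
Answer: 869120 + 776*√185 ≈ 8.7968e+5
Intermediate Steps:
l = 2240 (l = 8*280 = 2240)
(l + y(-22, (-9 + 17)*(-11 + 13)))*388 = (2240 + √((-22)² + ((-9 + 17)*(-11 + 13))²))*388 = (2240 + √(484 + (8*2)²))*388 = (2240 + √(484 + 16²))*388 = (2240 + √(484 + 256))*388 = (2240 + √740)*388 = (2240 + 2*√185)*388 = 869120 + 776*√185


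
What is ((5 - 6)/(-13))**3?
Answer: 1/2197 ≈ 0.00045517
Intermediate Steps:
((5 - 6)/(-13))**3 = (-1*(-1/13))**3 = (1/13)**3 = 1/2197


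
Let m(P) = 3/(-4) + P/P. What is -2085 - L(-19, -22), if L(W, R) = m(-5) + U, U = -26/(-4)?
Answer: -8367/4 ≈ -2091.8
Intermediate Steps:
m(P) = 1/4 (m(P) = 3*(-1/4) + 1 = -3/4 + 1 = 1/4)
U = 13/2 (U = -26*(-1/4) = 13/2 ≈ 6.5000)
L(W, R) = 27/4 (L(W, R) = 1/4 + 13/2 = 27/4)
-2085 - L(-19, -22) = -2085 - 1*27/4 = -2085 - 27/4 = -8367/4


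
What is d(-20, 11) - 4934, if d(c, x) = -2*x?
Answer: -4956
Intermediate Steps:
d(-20, 11) - 4934 = -2*11 - 4934 = -22 - 4934 = -4956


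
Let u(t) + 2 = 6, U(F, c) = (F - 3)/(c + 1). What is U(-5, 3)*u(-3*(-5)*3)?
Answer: -8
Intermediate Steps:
U(F, c) = (-3 + F)/(1 + c)
u(t) = 4 (u(t) = -2 + 6 = 4)
U(-5, 3)*u(-3*(-5)*3) = ((-3 - 5)/(1 + 3))*4 = (-8/4)*4 = ((¼)*(-8))*4 = -2*4 = -8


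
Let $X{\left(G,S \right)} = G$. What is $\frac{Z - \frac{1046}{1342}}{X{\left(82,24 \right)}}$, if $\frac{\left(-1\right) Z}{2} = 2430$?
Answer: $- \frac{3261583}{55022} \approx -59.278$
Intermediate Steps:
$Z = -4860$ ($Z = \left(-2\right) 2430 = -4860$)
$\frac{Z - \frac{1046}{1342}}{X{\left(82,24 \right)}} = \frac{-4860 - \frac{1046}{1342}}{82} = \left(-4860 - \frac{523}{671}\right) \frac{1}{82} = \left(- \frac{3261583}{671}\right) \frac{1}{82} = - \frac{3261583}{55022}$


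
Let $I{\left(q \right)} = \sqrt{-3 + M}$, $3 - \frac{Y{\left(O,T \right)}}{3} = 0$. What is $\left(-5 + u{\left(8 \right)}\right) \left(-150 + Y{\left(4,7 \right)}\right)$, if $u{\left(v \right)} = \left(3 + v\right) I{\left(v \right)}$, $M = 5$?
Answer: $705 - 1551 \sqrt{2} \approx -1488.4$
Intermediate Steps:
$Y{\left(O,T \right)} = 9$ ($Y{\left(O,T \right)} = 9 - 0 = 9 + 0 = 9$)
$I{\left(q \right)} = \sqrt{2}$ ($I{\left(q \right)} = \sqrt{-3 + 5} = \sqrt{2}$)
$u{\left(v \right)} = \sqrt{2} \left(3 + v\right)$ ($u{\left(v \right)} = \left(3 + v\right) \sqrt{2} = \sqrt{2} \left(3 + v\right)$)
$\left(-5 + u{\left(8 \right)}\right) \left(-150 + Y{\left(4,7 \right)}\right) = \left(-5 + \sqrt{2} \left(3 + 8\right)\right) \left(-150 + 9\right) = \left(-5 + \sqrt{2} \cdot 11\right) \left(-141\right) = \left(-5 + 11 \sqrt{2}\right) \left(-141\right) = 705 - 1551 \sqrt{2}$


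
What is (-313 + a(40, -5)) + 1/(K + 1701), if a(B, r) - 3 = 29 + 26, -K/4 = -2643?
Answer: -3129614/12273 ≈ -255.00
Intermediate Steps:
K = 10572 (K = -4*(-2643) = 10572)
a(B, r) = 58 (a(B, r) = 3 + (29 + 26) = 3 + 55 = 58)
(-313 + a(40, -5)) + 1/(K + 1701) = (-313 + 58) + 1/(10572 + 1701) = -255 + 1/12273 = -3129614/12273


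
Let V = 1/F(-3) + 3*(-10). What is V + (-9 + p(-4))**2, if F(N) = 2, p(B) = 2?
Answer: 39/2 ≈ 19.500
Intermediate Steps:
V = -59/2 (V = 1/2 + 3*(-10) = 1/2 - 30 = -59/2 ≈ -29.500)
V + (-9 + p(-4))**2 = -59/2 + (-9 + 2)**2 = -59/2 + (-7)**2 = -59/2 + 49 = 39/2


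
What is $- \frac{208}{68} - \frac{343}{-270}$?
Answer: $- \frac{8209}{4590} \approx -1.7885$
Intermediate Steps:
$- \frac{208}{68} - \frac{343}{-270} = \left(-208\right) \frac{1}{68} - - \frac{343}{270} = - \frac{52}{17} + \frac{343}{270} = - \frac{8209}{4590}$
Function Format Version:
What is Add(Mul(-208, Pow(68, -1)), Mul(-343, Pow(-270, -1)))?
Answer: Rational(-8209, 4590) ≈ -1.7885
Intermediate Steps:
Add(Mul(-208, Pow(68, -1)), Mul(-343, Pow(-270, -1))) = Add(Mul(-208, Rational(1, 68)), Mul(-343, Rational(-1, 270))) = Add(Rational(-52, 17), Rational(343, 270)) = Rational(-8209, 4590)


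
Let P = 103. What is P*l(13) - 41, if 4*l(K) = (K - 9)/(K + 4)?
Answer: -594/17 ≈ -34.941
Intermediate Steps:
l(K) = (-9 + K)/(4*(4 + K)) (l(K) = ((K - 9)/(K + 4))/4 = ((-9 + K)/(4 + K))/4 = (-9 + K)/(4*(4 + K)))
P*l(13) - 41 = 103*((-9 + 13)/(4*(4 + 13))) - 41 = 103*((¼)*4/17) - 41 = 103*((¼)*(1/17)*4) - 41 = 103*(1/17) - 41 = 103/17 - 41 = -594/17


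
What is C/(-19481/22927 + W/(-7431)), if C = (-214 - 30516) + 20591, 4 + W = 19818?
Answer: 1727386874643/599038889 ≈ 2883.6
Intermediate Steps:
W = 19814 (W = -4 + 19818 = 19814)
C = -10139 (C = -30730 + 20591 = -10139)
C/(-19481/22927 + W/(-7431)) = -10139/(-19481/22927 + 19814/(-7431)) = -10139/(-19481*1/22927 + 19814*(-1/7431)) = -10139/(-19481/22927 - 19814/7431) = -10139/(-599038889/170370537) = -10139*(-170370537/599038889) = 1727386874643/599038889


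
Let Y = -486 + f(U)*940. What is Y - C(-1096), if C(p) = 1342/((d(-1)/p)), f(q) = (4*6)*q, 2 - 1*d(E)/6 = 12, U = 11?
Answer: 3347402/15 ≈ 2.2316e+5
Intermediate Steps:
d(E) = -60 (d(E) = 12 - 6*12 = 12 - 72 = -60)
f(q) = 24*q
C(p) = -671*p/30 (C(p) = 1342/((-60/p)) = 1342*(-p/60) = -671*p/30)
Y = 247674 (Y = -486 + (24*11)*940 = -486 + 264*940 = -486 + 248160 = 247674)
Y - C(-1096) = 247674 - (-671)*(-1096)/30 = 247674 - 1*367708/15 = 247674 - 367708/15 = 3347402/15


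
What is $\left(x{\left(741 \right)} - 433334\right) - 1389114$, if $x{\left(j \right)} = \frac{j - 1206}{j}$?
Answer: $- \frac{450144811}{247} \approx -1.8224 \cdot 10^{6}$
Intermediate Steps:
$x{\left(j \right)} = \frac{-1206 + j}{j}$
$\left(x{\left(741 \right)} - 433334\right) - 1389114 = \left(\frac{-1206 + 741}{741} - 433334\right) - 1389114 = \left(\frac{1}{741} \left(-465\right) - 433334\right) - 1389114 = \left(- \frac{155}{247} - 433334\right) - 1389114 = - \frac{107033653}{247} - 1389114 = - \frac{450144811}{247}$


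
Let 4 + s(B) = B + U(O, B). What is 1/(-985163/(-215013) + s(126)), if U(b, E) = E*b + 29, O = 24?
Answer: 215013/683651438 ≈ 0.00031451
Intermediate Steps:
U(b, E) = 29 + E*b
s(B) = 25 + 25*B (s(B) = -4 + (B + (29 + B*24)) = -4 + (B + (29 + 24*B)) = -4 + (29 + 25*B) = 25 + 25*B)
1/(-985163/(-215013) + s(126)) = 1/(-985163/(-215013) + (25 + 25*126)) = 1/(-985163*(-1/215013) + (25 + 3150)) = 1/(985163/215013 + 3175) = 1/(683651438/215013) = 215013/683651438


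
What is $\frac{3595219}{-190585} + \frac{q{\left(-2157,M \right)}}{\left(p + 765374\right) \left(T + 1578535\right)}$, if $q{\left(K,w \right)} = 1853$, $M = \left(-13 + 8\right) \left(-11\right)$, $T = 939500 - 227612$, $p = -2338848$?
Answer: $- \frac{12956885396070494943}{686853291313488670} \approx -18.864$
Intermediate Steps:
$T = 711888$ ($T = 939500 + \left(-520680 + 293068\right) = 939500 - 227612 = 711888$)
$M = 55$ ($M = \left(-5\right) \left(-11\right) = 55$)
$\frac{3595219}{-190585} + \frac{q{\left(-2157,M \right)}}{\left(p + 765374\right) \left(T + 1578535\right)} = \frac{3595219}{-190585} + \frac{1853}{\left(-2338848 + 765374\right) \left(711888 + 1578535\right)} = 3595219 \left(- \frac{1}{190585}\right) + \frac{1853}{\left(-1573474\right) 2290423} = - \frac{3595219}{190585} + \frac{1853}{-3603921039502} = - \frac{3595219}{190585} + 1853 \left(- \frac{1}{3603921039502}\right) = - \frac{3595219}{190585} - \frac{1853}{3603921039502} = - \frac{12956885396070494943}{686853291313488670}$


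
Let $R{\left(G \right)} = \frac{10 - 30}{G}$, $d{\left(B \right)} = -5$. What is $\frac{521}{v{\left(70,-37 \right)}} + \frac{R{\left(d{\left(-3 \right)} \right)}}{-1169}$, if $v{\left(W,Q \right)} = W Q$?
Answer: $- \frac{12641}{61790} \approx -0.20458$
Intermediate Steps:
$v{\left(W,Q \right)} = Q W$
$R{\left(G \right)} = - \frac{20}{G}$
$\frac{521}{v{\left(70,-37 \right)}} + \frac{R{\left(d{\left(-3 \right)} \right)}}{-1169} = \frac{521}{\left(-37\right) 70} + \frac{\left(-20\right) \frac{1}{-5}}{-1169} = \frac{521}{-2590} + \left(-20\right) \left(- \frac{1}{5}\right) \left(- \frac{1}{1169}\right) = 521 \left(- \frac{1}{2590}\right) + 4 \left(- \frac{1}{1169}\right) = - \frac{521}{2590} - \frac{4}{1169} = - \frac{12641}{61790}$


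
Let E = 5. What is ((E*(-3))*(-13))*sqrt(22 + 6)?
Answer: 390*sqrt(7) ≈ 1031.8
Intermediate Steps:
((E*(-3))*(-13))*sqrt(22 + 6) = ((5*(-3))*(-13))*sqrt(22 + 6) = (-15*(-13))*sqrt(28) = 195*(2*sqrt(7)) = 390*sqrt(7)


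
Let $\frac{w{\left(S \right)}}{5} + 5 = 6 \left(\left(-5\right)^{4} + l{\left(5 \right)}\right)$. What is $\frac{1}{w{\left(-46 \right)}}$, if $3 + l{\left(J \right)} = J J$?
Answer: $\frac{1}{19385} \approx 5.1586 \cdot 10^{-5}$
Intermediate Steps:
$l{\left(J \right)} = -3 + J^{2}$ ($l{\left(J \right)} = -3 + J J = -3 + J^{2}$)
$w{\left(S \right)} = 19385$ ($w{\left(S \right)} = -25 + 5 \cdot 6 \left(\left(-5\right)^{4} - \left(3 - 5^{2}\right)\right) = -25 + 5 \cdot 6 \left(625 + \left(-3 + 25\right)\right) = -25 + 5 \cdot 6 \left(625 + 22\right) = -25 + 5 \cdot 6 \cdot 647 = -25 + 5 \cdot 3882 = -25 + 19410 = 19385$)
$\frac{1}{w{\left(-46 \right)}} = \frac{1}{19385}$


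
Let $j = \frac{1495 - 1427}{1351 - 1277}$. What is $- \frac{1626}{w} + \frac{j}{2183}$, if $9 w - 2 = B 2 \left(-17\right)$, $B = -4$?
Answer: $- \frac{196999687}{1857733} \approx -106.04$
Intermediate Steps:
$w = \frac{46}{3}$ ($w = \frac{2}{9} + \frac{\left(-4\right) 2 \left(-17\right)}{9} = \frac{2}{9} + \frac{\left(-8\right) \left(-17\right)}{9} = \frac{2}{9} + \frac{1}{9} \cdot 136 = \frac{2}{9} + \frac{136}{9} = \frac{46}{3} \approx 15.333$)
$j = \frac{34}{37}$ ($j = \frac{68}{74} = 68 \cdot \frac{1}{74} = \frac{34}{37} \approx 0.91892$)
$- \frac{1626}{w} + \frac{j}{2183} = - \frac{1626}{\frac{46}{3}} + \frac{34}{37 \cdot 2183} = \left(-1626\right) \frac{3}{46} + \frac{34}{37} \cdot \frac{1}{2183} = - \frac{2439}{23} + \frac{34}{80771} = - \frac{196999687}{1857733}$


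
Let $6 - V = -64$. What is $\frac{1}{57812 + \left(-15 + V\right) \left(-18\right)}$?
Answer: $\frac{1}{56822} \approx 1.7599 \cdot 10^{-5}$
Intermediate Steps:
$V = 70$ ($V = 6 - -64 = 6 + 64 = 70$)
$\frac{1}{57812 + \left(-15 + V\right) \left(-18\right)} = \frac{1}{57812 + \left(-15 + 70\right) \left(-18\right)} = \frac{1}{57812 + 55 \left(-18\right)} = \frac{1}{57812 - 990} = \frac{1}{56822}$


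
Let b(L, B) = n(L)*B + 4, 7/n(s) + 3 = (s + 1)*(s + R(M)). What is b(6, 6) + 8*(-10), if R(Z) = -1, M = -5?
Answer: -1195/16 ≈ -74.688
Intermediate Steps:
n(s) = 7/(-3 + (1 + s)*(-1 + s)) (n(s) = 7/(-3 + (s + 1)*(s - 1)) = 7/(-3 + (1 + s)*(-1 + s)))
b(L, B) = 4 + 7*B/(-4 + L²) (b(L, B) = (7/(-4 + L²))*B + 4 = 7*B/(-4 + L²) + 4 = 4 + 7*B/(-4 + L²))
b(6, 6) + 8*(-10) = (-16 + 4*6² + 7*6)/(-4 + 6²) + 8*(-10) = (-16 + 4*36 + 42)/(-4 + 36) - 80 = (-16 + 144 + 42)/32 - 80 = (1/32)*170 - 80 = 85/16 - 80 = -1195/16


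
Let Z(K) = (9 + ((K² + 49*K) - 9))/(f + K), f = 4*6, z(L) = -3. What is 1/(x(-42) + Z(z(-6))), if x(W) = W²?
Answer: 7/12302 ≈ 0.00056901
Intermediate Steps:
f = 24
Z(K) = (K² + 49*K)/(24 + K) (Z(K) = (9 + ((K² + 49*K) - 9))/(24 + K) = (9 + (-9 + K² + 49*K))/(24 + K) = (K² + 49*K)/(24 + K))
1/(x(-42) + Z(z(-6))) = 1/((-42)² - 3*(49 - 3)/(24 - 3)) = 1/(1764 - 3*46/21) = 1/(1764 - 3*1/21*46) = 1/(1764 - 46/7) = 1/(12302/7) = 7/12302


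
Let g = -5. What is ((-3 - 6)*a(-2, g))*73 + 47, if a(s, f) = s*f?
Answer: -6523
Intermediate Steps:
a(s, f) = f*s
((-3 - 6)*a(-2, g))*73 + 47 = ((-3 - 6)*(-5*(-2)))*73 + 47 = -9*10*73 + 47 = -90*73 + 47 = -6570 + 47 = -6523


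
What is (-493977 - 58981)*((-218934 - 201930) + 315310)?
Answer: 58366928732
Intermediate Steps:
(-493977 - 58981)*((-218934 - 201930) + 315310) = -552958*(-420864 + 315310) = -552958*(-105554) = 58366928732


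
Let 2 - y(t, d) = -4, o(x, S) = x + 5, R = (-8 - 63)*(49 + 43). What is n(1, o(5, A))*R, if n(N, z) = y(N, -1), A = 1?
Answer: -39192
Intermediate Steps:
R = -6532 (R = -71*92 = -6532)
o(x, S) = 5 + x
y(t, d) = 6 (y(t, d) = 2 - 1*(-4) = 2 + 4 = 6)
n(N, z) = 6
n(1, o(5, A))*R = 6*(-6532) = -39192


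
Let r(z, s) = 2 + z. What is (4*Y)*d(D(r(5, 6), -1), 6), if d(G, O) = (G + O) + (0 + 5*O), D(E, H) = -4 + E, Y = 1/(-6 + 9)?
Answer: 52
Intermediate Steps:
Y = ⅓ (Y = 1/3 = ⅓ ≈ 0.33333)
d(G, O) = G + 6*O (d(G, O) = (G + O) + 5*O = G + 6*O)
(4*Y)*d(D(r(5, 6), -1), 6) = (4*(⅓))*((-4 + (2 + 5)) + 6*6) = 4*((-4 + 7) + 36)/3 = 4*(3 + 36)/3 = (4/3)*39 = 52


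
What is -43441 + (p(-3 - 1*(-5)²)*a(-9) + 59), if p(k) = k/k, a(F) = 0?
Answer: -43382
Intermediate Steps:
p(k) = 1
-43441 + (p(-3 - 1*(-5)²)*a(-9) + 59) = -43441 + (1*0 + 59) = -43441 + (0 + 59) = -43441 + 59 = -43382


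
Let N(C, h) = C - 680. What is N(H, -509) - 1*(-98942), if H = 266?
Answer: 98528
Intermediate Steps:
N(C, h) = -680 + C
N(H, -509) - 1*(-98942) = (-680 + 266) - 1*(-98942) = -414 + 98942 = 98528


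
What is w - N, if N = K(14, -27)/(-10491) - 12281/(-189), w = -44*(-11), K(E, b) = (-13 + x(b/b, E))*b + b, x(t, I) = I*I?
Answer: 276631931/660933 ≈ 418.55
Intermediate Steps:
x(t, I) = I**2
K(E, b) = b + b*(-13 + E**2) (K(E, b) = (-13 + E**2)*b + b = b*(-13 + E**2) + b = b + b*(-13 + E**2))
w = 484
N = 43259641/660933 (N = -27*(-12 + 14**2)/(-10491) - 12281/(-189) = -27*(-12 + 196)*(-1/10491) - 12281*(-1/189) = -27*184*(-1/10491) + 12281/189 = -4968*(-1/10491) + 12281/189 = 1656/3497 + 12281/189 = 43259641/660933 ≈ 65.452)
w - N = 484 - 1*43259641/660933 = 484 - 43259641/660933 = 276631931/660933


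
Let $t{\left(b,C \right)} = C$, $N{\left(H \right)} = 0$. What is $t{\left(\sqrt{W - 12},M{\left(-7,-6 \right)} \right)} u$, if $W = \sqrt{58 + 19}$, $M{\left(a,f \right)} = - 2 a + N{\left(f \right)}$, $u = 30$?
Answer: $420$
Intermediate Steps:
$M{\left(a,f \right)} = - 2 a$ ($M{\left(a,f \right)} = - 2 a + 0 = - 2 a$)
$W = \sqrt{77} \approx 8.775$
$t{\left(\sqrt{W - 12},M{\left(-7,-6 \right)} \right)} u = \left(-2\right) \left(-7\right) 30 = 14 \cdot 30 = 420$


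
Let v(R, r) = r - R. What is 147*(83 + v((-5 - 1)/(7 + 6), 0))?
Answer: 159495/13 ≈ 12269.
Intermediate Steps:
147*(83 + v((-5 - 1)/(7 + 6), 0)) = 147*(83 + (0 - (-5 - 1)/(7 + 6))) = 147*(83 + (0 - (-6)/13)) = 147*(83 + (0 - 1*(-6/13))) = 147*(83 + (0 + 6/13)) = 147*(83 + 6/13) = 147*(1085/13) = 159495/13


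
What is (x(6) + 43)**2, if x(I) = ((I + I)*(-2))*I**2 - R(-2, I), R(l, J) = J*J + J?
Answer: 744769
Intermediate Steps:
R(l, J) = J + J**2 (R(l, J) = J**2 + J = J + J**2)
x(I) = -4*I**3 - I*(1 + I) (x(I) = ((I + I)*(-2))*I**2 - I*(1 + I) = ((2*I)*(-2))*I**2 - I*(1 + I) = (-4*I)*I**2 - I*(1 + I) = -4*I**3 - I*(1 + I))
(x(6) + 43)**2 = (6*(-1 - 1*6 - 4*6**2) + 43)**2 = (6*(-1 - 6 - 4*36) + 43)**2 = (6*(-1 - 6 - 144) + 43)**2 = (6*(-151) + 43)**2 = (-906 + 43)**2 = (-863)**2 = 744769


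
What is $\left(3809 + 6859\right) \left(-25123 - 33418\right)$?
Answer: $-624515388$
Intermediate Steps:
$\left(3809 + 6859\right) \left(-25123 - 33418\right) = 10668 \left(-58541\right) = -624515388$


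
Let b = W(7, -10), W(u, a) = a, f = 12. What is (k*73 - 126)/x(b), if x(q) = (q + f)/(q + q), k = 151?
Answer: -108970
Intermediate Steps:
b = -10
x(q) = (12 + q)/(2*q) (x(q) = (q + 12)/(q + q) = (12 + q)/((2*q)) = (12 + q)*(1/(2*q)) = (12 + q)/(2*q))
(k*73 - 126)/x(b) = (151*73 - 126)/(((½)*(12 - 10)/(-10))) = (11023 - 126)/(((½)*(-⅒)*2)) = 10897/(-⅒) = 10897*(-10) = -108970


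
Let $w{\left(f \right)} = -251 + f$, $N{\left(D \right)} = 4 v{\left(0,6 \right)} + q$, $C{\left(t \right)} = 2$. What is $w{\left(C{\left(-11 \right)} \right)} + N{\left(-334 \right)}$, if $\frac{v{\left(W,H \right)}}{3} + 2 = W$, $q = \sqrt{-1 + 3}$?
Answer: $-273 + \sqrt{2} \approx -271.59$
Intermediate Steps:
$q = \sqrt{2} \approx 1.4142$
$v{\left(W,H \right)} = -6 + 3 W$
$N{\left(D \right)} = -24 + \sqrt{2}$ ($N{\left(D \right)} = 4 \left(-6 + 3 \cdot 0\right) + \sqrt{2} = 4 \left(-6 + 0\right) + \sqrt{2} = 4 \left(-6\right) + \sqrt{2} = -24 + \sqrt{2}$)
$w{\left(C{\left(-11 \right)} \right)} + N{\left(-334 \right)} = \left(-251 + 2\right) - \left(24 - \sqrt{2}\right) = -249 - \left(24 - \sqrt{2}\right) = -273 + \sqrt{2}$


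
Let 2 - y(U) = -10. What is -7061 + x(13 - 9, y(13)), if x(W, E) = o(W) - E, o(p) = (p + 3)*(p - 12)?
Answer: -7129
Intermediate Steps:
y(U) = 12 (y(U) = 2 - 1*(-10) = 2 + 10 = 12)
o(p) = (-12 + p)*(3 + p) (o(p) = (3 + p)*(-12 + p) = (-12 + p)*(3 + p))
x(W, E) = -36 + W² - E - 9*W (x(W, E) = (-36 + W² - 9*W) - E = -36 + W² - E - 9*W)
-7061 + x(13 - 9, y(13)) = -7061 + (-36 + (13 - 9)² - 1*12 - 9*(13 - 9)) = -7061 + (-36 + 4² - 12 - 9*4) = -7061 + (-36 + 16 - 12 - 36) = -7061 - 68 = -7129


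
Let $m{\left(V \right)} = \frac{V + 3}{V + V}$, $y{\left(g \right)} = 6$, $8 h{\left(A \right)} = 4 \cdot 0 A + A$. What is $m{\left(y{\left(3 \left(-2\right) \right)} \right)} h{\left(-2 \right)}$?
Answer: $- \frac{3}{16} \approx -0.1875$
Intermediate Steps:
$h{\left(A \right)} = \frac{A}{8}$ ($h{\left(A \right)} = \frac{4 \cdot 0 A + A}{8} = \frac{0 A + A}{8} = \frac{0 + A}{8} = \frac{A}{8}$)
$m{\left(V \right)} = \frac{3 + V}{2 V}$
$m{\left(y{\left(3 \left(-2\right) \right)} \right)} h{\left(-2 \right)} = \frac{3 + 6}{2 \cdot 6} \cdot \frac{1}{8} \left(-2\right) = \frac{1}{2} \cdot \frac{1}{6} \cdot 9 \left(- \frac{1}{4}\right) = \frac{3}{4} \left(- \frac{1}{4}\right) = - \frac{3}{16}$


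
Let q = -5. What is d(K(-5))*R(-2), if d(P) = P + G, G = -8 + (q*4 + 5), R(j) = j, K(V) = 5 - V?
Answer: 26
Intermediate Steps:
G = -23 (G = -8 + (-5*4 + 5) = -8 + (-20 + 5) = -8 - 15 = -23)
d(P) = -23 + P (d(P) = P - 23 = -23 + P)
d(K(-5))*R(-2) = (-23 + (5 - 1*(-5)))*(-2) = (-23 + (5 + 5))*(-2) = (-23 + 10)*(-2) = -13*(-2) = 26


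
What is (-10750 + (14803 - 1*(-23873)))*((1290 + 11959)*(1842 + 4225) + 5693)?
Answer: 2244897862176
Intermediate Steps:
(-10750 + (14803 - 1*(-23873)))*((1290 + 11959)*(1842 + 4225) + 5693) = (-10750 + (14803 + 23873))*(13249*6067 + 5693) = (-10750 + 38676)*(80381683 + 5693) = 27926*80387376 = 2244897862176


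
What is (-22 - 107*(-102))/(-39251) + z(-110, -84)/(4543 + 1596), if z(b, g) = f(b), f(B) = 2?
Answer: -66787486/240961889 ≈ -0.27717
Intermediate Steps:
z(b, g) = 2
(-22 - 107*(-102))/(-39251) + z(-110, -84)/(4543 + 1596) = (-22 - 107*(-102))/(-39251) + 2/(4543 + 1596) = (-22 + 10914)*(-1/39251) + 2/6139 = 10892*(-1/39251) + 2*(1/6139) = -10892/39251 + 2/6139 = -66787486/240961889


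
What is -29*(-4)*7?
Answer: 812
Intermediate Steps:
-29*(-4)*7 = 116*7 = 812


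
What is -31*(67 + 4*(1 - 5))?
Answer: -1581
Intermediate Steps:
-31*(67 + 4*(1 - 5)) = -31*(67 + 4*(-4)) = -31*(67 - 16) = -31*51 = -1581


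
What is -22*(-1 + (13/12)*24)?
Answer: -550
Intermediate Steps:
-22*(-1 + (13/12)*24) = -22*(-1 + 26) = -22*25 = -550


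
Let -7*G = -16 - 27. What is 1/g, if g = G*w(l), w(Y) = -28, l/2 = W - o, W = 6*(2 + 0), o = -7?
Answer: -1/172 ≈ -0.0058140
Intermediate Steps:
W = 12 (W = 6*2 = 12)
l = 38 (l = 2*(12 - 1*(-7)) = 2*(12 + 7) = 2*19 = 38)
G = 43/7 (G = -(-16 - 27)/7 = -⅐*(-43) = 43/7 ≈ 6.1429)
g = -172 (g = (43/7)*(-28) = -172)
1/g = 1/(-172) = -1/172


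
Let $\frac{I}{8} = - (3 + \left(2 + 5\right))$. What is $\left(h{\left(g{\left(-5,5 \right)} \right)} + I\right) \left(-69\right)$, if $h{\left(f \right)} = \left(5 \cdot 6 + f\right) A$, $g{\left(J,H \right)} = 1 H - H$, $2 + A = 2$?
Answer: $5520$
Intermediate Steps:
$A = 0$ ($A = -2 + 2 = 0$)
$g{\left(J,H \right)} = 0$ ($g{\left(J,H \right)} = H - H = 0$)
$h{\left(f \right)} = 0$ ($h{\left(f \right)} = \left(5 \cdot 6 + f\right) 0 = \left(30 + f\right) 0 = 0$)
$I = -80$ ($I = 8 \left(- (3 + \left(2 + 5\right))\right) = 8 \left(- (3 + 7)\right) = 8 \left(\left(-1\right) 10\right) = 8 \left(-10\right) = -80$)
$\left(h{\left(g{\left(-5,5 \right)} \right)} + I\right) \left(-69\right) = \left(0 - 80\right) \left(-69\right) = \left(-80\right) \left(-69\right) = 5520$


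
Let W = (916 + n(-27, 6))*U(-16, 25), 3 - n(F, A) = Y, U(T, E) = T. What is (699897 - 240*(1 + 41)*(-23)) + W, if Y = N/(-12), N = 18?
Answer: 917009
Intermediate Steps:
Y = -3/2 (Y = 18/(-12) = 18*(-1/12) = -3/2 ≈ -1.5000)
n(F, A) = 9/2 (n(F, A) = 3 - 1*(-3/2) = 3 + 3/2 = 9/2)
W = -14728 (W = (916 + 9/2)*(-16) = (1841/2)*(-16) = -14728)
(699897 - 240*(1 + 41)*(-23)) + W = (699897 - 240*(1 + 41)*(-23)) - 14728 = (699897 - 10080*(-23)) - 14728 = (699897 - 240*(-966)) - 14728 = (699897 + 231840) - 14728 = 931737 - 14728 = 917009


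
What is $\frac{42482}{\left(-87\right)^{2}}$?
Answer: $\frac{42482}{7569} \approx 5.6126$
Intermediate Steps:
$\frac{42482}{\left(-87\right)^{2}} = \frac{42482}{7569}$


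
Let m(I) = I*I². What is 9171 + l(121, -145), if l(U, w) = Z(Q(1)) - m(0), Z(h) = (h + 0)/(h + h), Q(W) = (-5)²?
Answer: 18343/2 ≈ 9171.5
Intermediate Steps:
Q(W) = 25
m(I) = I³
Z(h) = ½ (Z(h) = h/((2*h)) = h*(1/(2*h)) = ½)
l(U, w) = ½ (l(U, w) = ½ - 1*0³ = ½ - 1*0 = ½ + 0 = ½)
9171 + l(121, -145) = 9171 + ½ = 18343/2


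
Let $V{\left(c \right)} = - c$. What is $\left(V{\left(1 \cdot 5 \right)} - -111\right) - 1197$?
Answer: $-1091$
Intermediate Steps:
$\left(V{\left(1 \cdot 5 \right)} - -111\right) - 1197 = \left(- 1 \cdot 5 - -111\right) - 1197 = \left(\left(-1\right) 5 + 111\right) - 1197 = \left(-5 + 111\right) - 1197 = 106 - 1197 = -1091$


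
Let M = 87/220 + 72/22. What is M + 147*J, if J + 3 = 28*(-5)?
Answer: -4623813/220 ≈ -21017.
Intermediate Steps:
J = -143 (J = -3 + 28*(-5) = -3 - 140 = -143)
M = 807/220 (M = 87*(1/220) + 72*(1/22) = 87/220 + 36/11 = 807/220 ≈ 3.6682)
M + 147*J = 807/220 + 147*(-143) = 807/220 - 21021 = -4623813/220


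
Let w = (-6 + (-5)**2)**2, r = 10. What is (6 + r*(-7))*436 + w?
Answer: -27543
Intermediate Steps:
w = 361 (w = (-6 + 25)**2 = 19**2 = 361)
(6 + r*(-7))*436 + w = (6 + 10*(-7))*436 + 361 = (6 - 70)*436 + 361 = -64*436 + 361 = -27904 + 361 = -27543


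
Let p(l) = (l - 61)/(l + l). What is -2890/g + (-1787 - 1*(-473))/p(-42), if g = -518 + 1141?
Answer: -69061918/64169 ≈ -1076.3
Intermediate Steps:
g = 623
p(l) = (-61 + l)/(2*l) (p(l) = (-61 + l)/((2*l)) = (-61 + l)*(1/(2*l)) = (-61 + l)/(2*l))
-2890/g + (-1787 - 1*(-473))/p(-42) = -2890/623 + (-1787 - 1*(-473))/(((1/2)*(-61 - 42)/(-42))) = -2890*1/623 + (-1787 + 473)/(((1/2)*(-1/42)*(-103))) = -2890/623 - 1314/103/84 = -2890/623 - 1314*84/103 = -2890/623 - 110376/103 = -69061918/64169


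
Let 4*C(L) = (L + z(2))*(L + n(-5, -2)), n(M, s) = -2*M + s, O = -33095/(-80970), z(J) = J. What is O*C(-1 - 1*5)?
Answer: -6619/8097 ≈ -0.81746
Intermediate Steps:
O = 6619/16194 (O = -33095*(-1/80970) = 6619/16194 ≈ 0.40873)
n(M, s) = s - 2*M
C(L) = (2 + L)*(8 + L)/4 (C(L) = ((L + 2)*(L + (-2 - 2*(-5))))/4 = ((2 + L)*(L + (-2 + 10)))/4 = ((2 + L)*(L + 8))/4 = ((2 + L)*(8 + L))/4 = (2 + L)*(8 + L)/4)
O*C(-1 - 1*5) = 6619*(4 + (-1 - 1*5)²/4 + 5*(-1 - 1*5)/2)/16194 = 6619*(4 + (-1 - 5)²/4 + 5*(-1 - 5)/2)/16194 = 6619*(4 + (¼)*(-6)² + (5/2)*(-6))/16194 = 6619*(4 + (¼)*36 - 15)/16194 = 6619*(4 + 9 - 15)/16194 = (6619/16194)*(-2) = -6619/8097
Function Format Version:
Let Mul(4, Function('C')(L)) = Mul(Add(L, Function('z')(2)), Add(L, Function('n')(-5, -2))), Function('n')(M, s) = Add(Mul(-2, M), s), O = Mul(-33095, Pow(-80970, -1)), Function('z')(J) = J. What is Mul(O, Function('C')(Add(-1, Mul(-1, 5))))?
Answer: Rational(-6619, 8097) ≈ -0.81746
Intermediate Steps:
O = Rational(6619, 16194) (O = Mul(-33095, Rational(-1, 80970)) = Rational(6619, 16194) ≈ 0.40873)
Function('n')(M, s) = Add(s, Mul(-2, M))
Function('C')(L) = Mul(Rational(1, 4), Add(2, L), Add(8, L)) (Function('C')(L) = Mul(Rational(1, 4), Mul(Add(L, 2), Add(L, Add(-2, Mul(-2, -5))))) = Mul(Rational(1, 4), Mul(Add(2, L), Add(L, Add(-2, 10)))) = Mul(Rational(1, 4), Mul(Add(2, L), Add(L, 8))) = Mul(Rational(1, 4), Mul(Add(2, L), Add(8, L))) = Mul(Rational(1, 4), Add(2, L), Add(8, L)))
Mul(O, Function('C')(Add(-1, Mul(-1, 5)))) = Mul(Rational(6619, 16194), Add(4, Mul(Rational(1, 4), Pow(Add(-1, Mul(-1, 5)), 2)), Mul(Rational(5, 2), Add(-1, Mul(-1, 5))))) = Mul(Rational(6619, 16194), Add(4, Mul(Rational(1, 4), Pow(Add(-1, -5), 2)), Mul(Rational(5, 2), Add(-1, -5)))) = Mul(Rational(6619, 16194), Add(4, Mul(Rational(1, 4), Pow(-6, 2)), Mul(Rational(5, 2), -6))) = Mul(Rational(6619, 16194), Add(4, Mul(Rational(1, 4), 36), -15)) = Mul(Rational(6619, 16194), Add(4, 9, -15)) = Mul(Rational(6619, 16194), -2) = Rational(-6619, 8097)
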